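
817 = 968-151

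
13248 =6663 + 6585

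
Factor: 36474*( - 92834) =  - 2^2*3^1 *7^1*19^1 * 349^1*6079^1 = -  3386027316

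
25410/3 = 8470 = 8470.00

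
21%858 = 21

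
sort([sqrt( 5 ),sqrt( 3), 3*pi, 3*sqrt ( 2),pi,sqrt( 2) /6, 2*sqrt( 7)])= [sqrt(2) /6 , sqrt( 3), sqrt( 5) , pi,3*sqrt ( 2 ),2* sqrt( 7), 3*pi ] 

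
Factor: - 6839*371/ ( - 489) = 2537269/489 = 3^ (  -  1) *7^2*53^1* 163^ ( - 1)*977^1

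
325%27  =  1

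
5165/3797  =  5165/3797 = 1.36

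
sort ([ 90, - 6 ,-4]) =[ - 6,-4 , 90 ] 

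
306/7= 306/7 = 43.71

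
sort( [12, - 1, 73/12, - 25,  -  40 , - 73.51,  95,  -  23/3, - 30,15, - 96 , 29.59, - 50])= [ - 96, - 73.51, - 50, - 40, - 30,  -  25 , - 23/3, - 1,  73/12, 12,15, 29.59, 95 ] 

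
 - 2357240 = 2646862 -5004102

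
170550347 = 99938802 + 70611545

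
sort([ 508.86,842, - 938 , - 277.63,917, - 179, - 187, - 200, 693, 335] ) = [- 938, - 277.63, - 200, - 187, - 179, 335, 508.86, 693, 842, 917 ]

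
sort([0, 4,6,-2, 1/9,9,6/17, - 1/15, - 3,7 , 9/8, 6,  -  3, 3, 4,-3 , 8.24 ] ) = [ - 3, - 3, - 3, - 2,- 1/15, 0, 1/9, 6/17,9/8,3, 4, 4,6, 6, 7,  8.24, 9] 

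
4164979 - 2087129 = 2077850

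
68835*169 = 11633115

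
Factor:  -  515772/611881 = -2^2*3^2*17^( - 1 )*14327^1*35993^( - 1)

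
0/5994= 0= 0.00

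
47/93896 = 47/93896 = 0.00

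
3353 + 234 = 3587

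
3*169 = 507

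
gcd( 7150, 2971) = 1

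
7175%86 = 37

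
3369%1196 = 977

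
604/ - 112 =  - 6+ 17/28 = - 5.39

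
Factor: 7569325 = 5^2*67^1*4519^1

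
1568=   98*16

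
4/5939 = 4/5939 = 0.00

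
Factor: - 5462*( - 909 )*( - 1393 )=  - 6916186494= - 2^1*3^2*7^1  *101^1*199^1*2731^1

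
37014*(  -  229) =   -  8476206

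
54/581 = 54/581  =  0.09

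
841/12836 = 841/12836 = 0.07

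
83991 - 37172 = 46819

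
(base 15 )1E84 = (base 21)F1D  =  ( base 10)6649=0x19f9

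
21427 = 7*3061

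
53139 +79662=132801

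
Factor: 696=2^3*3^1*29^1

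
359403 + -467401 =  - 107998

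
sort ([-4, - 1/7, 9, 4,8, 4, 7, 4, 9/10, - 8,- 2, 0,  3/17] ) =[ - 8,- 4,- 2, - 1/7, 0, 3/17 , 9/10,4, 4, 4,7, 8,9 ]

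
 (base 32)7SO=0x1f98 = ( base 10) 8088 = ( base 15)25e3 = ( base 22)gfe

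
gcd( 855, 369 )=9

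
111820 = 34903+76917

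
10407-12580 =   -  2173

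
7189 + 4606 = 11795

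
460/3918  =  230/1959 = 0.12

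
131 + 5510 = 5641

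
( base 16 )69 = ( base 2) 1101001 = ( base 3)10220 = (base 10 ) 105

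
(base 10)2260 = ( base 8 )4324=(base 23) 466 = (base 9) 3081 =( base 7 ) 6406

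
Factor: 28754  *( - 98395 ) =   -  2^1 *5^1*11^2 *1307^1*1789^1 = - 2829249830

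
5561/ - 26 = -214 + 3/26=- 213.88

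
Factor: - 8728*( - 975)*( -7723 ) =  - 2^3 * 3^1 * 5^2*13^1*1091^1*7723^1 = -65721185400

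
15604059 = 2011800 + 13592259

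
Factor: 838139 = 838139^1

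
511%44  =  27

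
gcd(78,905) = 1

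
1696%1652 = 44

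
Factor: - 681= - 3^1 *227^1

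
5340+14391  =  19731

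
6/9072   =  1/1512=0.00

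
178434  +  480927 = 659361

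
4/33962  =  2/16981 = 0.00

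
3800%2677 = 1123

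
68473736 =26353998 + 42119738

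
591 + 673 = 1264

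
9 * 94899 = 854091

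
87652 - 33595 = 54057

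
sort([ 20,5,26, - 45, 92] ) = [ - 45, 5,20,26, 92]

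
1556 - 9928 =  - 8372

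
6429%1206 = 399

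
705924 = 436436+269488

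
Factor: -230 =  - 2^1  *  5^1*23^1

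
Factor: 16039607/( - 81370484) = - 2^( - 2 )*13^( - 1)  *  79^1*191^1*491^(-1)*1063^1 *3187^( - 1 ) 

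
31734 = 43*738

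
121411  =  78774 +42637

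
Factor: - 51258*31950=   -2^2*3^3*5^2*71^1*8543^1  =  - 1637693100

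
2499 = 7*357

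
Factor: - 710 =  - 2^1*5^1*71^1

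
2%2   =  0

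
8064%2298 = 1170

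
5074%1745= 1584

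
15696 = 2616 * 6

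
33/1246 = 33/1246 = 0.03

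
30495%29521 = 974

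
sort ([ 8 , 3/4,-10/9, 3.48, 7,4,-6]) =[-6, - 10/9, 3/4,3.48, 4, 7 , 8]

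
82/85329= 82/85329 = 0.00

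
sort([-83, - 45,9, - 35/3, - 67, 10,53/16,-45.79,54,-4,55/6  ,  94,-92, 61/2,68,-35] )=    [-92 ,-83, - 67, - 45.79, - 45,-35, - 35/3,-4, 53/16,9,  55/6, 10,  61/2,  54,68, 94 ]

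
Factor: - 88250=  - 2^1 *5^3*353^1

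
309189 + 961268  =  1270457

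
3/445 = 3/445 = 0.01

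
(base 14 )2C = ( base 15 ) 2a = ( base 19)22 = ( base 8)50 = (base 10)40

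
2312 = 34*68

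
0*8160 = 0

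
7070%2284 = 218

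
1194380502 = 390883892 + 803496610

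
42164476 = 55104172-12939696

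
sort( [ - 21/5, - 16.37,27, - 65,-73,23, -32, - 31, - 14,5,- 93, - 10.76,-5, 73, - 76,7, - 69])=[ - 93, -76, - 73, - 69, - 65  , - 32, - 31, - 16.37, - 14 ,  -  10.76, - 5, - 21/5,5, 7,23, 27,73 ]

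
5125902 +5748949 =10874851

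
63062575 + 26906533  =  89969108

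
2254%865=524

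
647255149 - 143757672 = 503497477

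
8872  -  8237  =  635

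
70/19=3+13/19 = 3.68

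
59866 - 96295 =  - 36429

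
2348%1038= 272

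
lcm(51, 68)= 204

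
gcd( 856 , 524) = 4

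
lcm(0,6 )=0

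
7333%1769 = 257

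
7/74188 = 7/74188 = 0.00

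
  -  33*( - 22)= 726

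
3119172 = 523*5964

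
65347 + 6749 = 72096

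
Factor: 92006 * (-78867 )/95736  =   - 2^( - 2 )*3^2*23^1*127^1*179^1*257^1*3989^( - 1) = - 1209372867/15956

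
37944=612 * 62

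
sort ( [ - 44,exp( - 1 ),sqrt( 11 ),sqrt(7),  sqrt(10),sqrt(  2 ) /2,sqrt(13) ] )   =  [ - 44,exp( - 1 ), sqrt( 2) /2,  sqrt( 7),sqrt (10 ), sqrt(11 ), sqrt(13) ] 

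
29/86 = 29/86 = 0.34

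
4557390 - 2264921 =2292469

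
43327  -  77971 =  - 34644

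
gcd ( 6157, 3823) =1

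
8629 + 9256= 17885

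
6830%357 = 47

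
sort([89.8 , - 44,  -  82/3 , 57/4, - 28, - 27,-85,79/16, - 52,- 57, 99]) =[-85, - 57, - 52,  -  44,  -  28, - 82/3,- 27, 79/16, 57/4,  89.8,99]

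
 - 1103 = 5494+-6597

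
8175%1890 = 615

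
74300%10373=1689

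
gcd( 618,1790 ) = 2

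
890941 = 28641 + 862300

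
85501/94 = 909+55/94 = 909.59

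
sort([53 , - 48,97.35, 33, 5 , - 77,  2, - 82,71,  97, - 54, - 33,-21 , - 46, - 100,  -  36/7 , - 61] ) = [ - 100, - 82,-77, - 61,-54 , - 48,  -  46, - 33, - 21  , - 36/7,  2 , 5,  33, 53, 71 , 97,97.35 ] 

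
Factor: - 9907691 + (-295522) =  - 3^1* 17^1 * 200063^1=- 10203213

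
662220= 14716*45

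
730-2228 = -1498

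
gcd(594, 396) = 198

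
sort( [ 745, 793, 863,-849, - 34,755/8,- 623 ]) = [ - 849, - 623, - 34,755/8, 745, 793,863] 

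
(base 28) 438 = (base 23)628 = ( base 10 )3228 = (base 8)6234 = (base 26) 4k4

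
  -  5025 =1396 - 6421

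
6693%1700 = 1593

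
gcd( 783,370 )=1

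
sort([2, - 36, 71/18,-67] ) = [ - 67,-36, 2,71/18 ] 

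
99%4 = 3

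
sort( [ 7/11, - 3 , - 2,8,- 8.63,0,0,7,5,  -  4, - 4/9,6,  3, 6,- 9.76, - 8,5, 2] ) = [- 9.76 ,  -  8.63,  -  8,-4, - 3, - 2, - 4/9,0,0 , 7/11,2 , 3,5 , 5,6,6,7, 8] 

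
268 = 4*67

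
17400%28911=17400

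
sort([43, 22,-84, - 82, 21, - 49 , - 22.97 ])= [ - 84, - 82, - 49,-22.97 , 21,22,  43 ]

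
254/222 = 127/111 = 1.14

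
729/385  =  729/385 = 1.89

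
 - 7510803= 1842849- 9353652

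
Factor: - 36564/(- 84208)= 2^ ( - 2 ) * 3^1*11^1*19^ ( - 1) =33/76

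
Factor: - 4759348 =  - 2^2*11^1*19^1*5693^1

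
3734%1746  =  242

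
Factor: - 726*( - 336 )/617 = 243936/617 = 2^5*3^2*7^1*11^2*617^ (-1 )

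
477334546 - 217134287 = 260200259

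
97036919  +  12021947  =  109058866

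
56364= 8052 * 7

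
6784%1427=1076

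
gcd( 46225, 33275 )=25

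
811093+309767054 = 310578147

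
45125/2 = 45125/2  =  22562.50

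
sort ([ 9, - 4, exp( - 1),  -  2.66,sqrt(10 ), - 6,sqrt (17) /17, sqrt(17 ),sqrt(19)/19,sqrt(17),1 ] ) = [ - 6, - 4,-2.66,sqrt(19 ) /19, sqrt( 17 ) /17,exp(- 1 ), 1,sqrt ( 10 ),sqrt( 17),  sqrt( 17 ),9]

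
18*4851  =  87318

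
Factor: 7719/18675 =31/75 =3^( -1)*5^( - 2 )*31^1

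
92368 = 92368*1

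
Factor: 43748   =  2^2*10937^1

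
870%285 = 15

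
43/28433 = 43/28433 = 0.00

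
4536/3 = 1512 = 1512.00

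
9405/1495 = 6+ 87/299 = 6.29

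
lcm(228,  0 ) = 0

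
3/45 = 1/15  =  0.07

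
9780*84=821520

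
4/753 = 4/753 = 0.01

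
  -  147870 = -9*16430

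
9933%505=338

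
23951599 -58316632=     -  34365033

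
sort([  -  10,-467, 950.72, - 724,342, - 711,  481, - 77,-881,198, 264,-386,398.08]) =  [ - 881,-724, - 711, - 467, -386,-77  , - 10, 198,264, 342,398.08,481,  950.72 ]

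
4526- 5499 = - 973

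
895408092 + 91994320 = 987402412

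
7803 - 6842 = 961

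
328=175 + 153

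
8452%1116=640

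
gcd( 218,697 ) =1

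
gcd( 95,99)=1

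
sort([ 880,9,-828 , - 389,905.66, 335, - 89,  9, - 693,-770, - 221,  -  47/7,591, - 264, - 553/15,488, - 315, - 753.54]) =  [ - 828, - 770, - 753.54,  -  693, - 389, - 315, - 264, - 221, - 89, - 553/15, - 47/7, 9,9, 335 , 488,591,880, 905.66]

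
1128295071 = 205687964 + 922607107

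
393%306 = 87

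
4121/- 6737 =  - 4121/6737=- 0.61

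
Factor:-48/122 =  - 24/61 = - 2^3*3^1*61^ ( -1) 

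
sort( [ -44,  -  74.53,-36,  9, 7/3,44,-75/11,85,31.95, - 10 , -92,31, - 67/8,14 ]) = [ - 92 , - 74.53, - 44, -36, - 10, - 67/8, - 75/11,7/3, 9 , 14,31,31.95,44,85]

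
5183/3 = 5183/3=1727.67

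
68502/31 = 68502/31 = 2209.74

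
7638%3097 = 1444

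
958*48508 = 46470664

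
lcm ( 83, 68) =5644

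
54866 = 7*7838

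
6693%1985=738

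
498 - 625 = -127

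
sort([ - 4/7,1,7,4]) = [ - 4/7,1,  4,7 ] 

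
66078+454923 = 521001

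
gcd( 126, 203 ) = 7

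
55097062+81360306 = 136457368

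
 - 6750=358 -7108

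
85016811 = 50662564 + 34354247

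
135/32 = 135/32 = 4.22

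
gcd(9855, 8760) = 1095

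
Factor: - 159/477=-3^(-1)= - 1/3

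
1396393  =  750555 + 645838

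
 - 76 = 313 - 389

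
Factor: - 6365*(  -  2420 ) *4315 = 2^2*5^3*11^2*19^1*67^1*863^1=66465239500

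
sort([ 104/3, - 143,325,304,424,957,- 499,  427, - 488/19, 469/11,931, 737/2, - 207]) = [-499, - 207,-143, - 488/19 , 104/3,469/11, 304,325,737/2,424, 427, 931,957]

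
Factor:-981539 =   -  13^1 * 75503^1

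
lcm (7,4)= 28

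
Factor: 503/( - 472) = - 2^( - 3) *59^ (- 1) *503^1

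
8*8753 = 70024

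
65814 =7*9402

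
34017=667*51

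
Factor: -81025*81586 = - 6610505650= - 2^1 * 5^2 * 7^1 * 19^2*113^1 *463^1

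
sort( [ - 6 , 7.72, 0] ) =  [-6,0,7.72]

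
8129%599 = 342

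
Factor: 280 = 2^3*5^1 * 7^1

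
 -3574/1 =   -  3574 = -3574.00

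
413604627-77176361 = 336428266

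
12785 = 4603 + 8182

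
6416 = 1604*4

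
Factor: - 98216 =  - 2^3*12277^1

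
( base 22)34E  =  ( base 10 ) 1554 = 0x612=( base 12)a96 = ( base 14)7D0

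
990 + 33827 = 34817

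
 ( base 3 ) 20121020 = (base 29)5kr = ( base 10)4812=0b1001011001100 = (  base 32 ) 4mc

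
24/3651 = 8/1217 =0.01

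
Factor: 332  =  2^2 * 83^1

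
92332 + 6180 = 98512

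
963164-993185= - 30021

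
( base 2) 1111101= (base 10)125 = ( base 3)11122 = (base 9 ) 148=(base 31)41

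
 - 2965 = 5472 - 8437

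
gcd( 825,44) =11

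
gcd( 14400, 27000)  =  1800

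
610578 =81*7538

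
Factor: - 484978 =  - 2^1*13^1 * 23^1*811^1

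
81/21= 27/7  =  3.86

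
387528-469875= - 82347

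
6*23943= 143658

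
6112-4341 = 1771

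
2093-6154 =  - 4061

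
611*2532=1547052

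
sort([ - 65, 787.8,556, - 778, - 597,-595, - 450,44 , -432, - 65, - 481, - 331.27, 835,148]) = [-778,-597 ,-595, - 481, - 450, - 432, - 331.27,-65, - 65,44,148,556,787.8, 835] 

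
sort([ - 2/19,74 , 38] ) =[-2/19, 38 , 74 ]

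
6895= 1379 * 5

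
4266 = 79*54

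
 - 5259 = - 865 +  - 4394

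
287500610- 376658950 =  - 89158340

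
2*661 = 1322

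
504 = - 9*( - 56)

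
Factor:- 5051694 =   -  2^1*3^1*719^1 * 1171^1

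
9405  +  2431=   11836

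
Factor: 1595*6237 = 9948015 = 3^4*5^1* 7^1*11^2*29^1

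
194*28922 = 5610868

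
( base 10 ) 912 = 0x390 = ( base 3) 1020210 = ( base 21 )219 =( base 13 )552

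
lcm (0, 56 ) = 0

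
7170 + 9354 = 16524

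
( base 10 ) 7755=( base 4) 1321023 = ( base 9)11566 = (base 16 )1E4B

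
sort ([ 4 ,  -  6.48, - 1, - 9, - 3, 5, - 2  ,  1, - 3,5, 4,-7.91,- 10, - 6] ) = [ - 10 , - 9, - 7.91, - 6.48, - 6,-3, - 3, - 2, - 1,1,4,4, 5 , 5]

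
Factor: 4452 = 2^2*3^1*7^1*53^1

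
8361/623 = 13 + 262/623 =13.42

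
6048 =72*84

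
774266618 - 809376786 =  - 35110168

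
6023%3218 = 2805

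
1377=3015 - 1638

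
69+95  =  164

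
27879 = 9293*3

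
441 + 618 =1059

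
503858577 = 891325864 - 387467287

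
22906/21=1090 + 16/21 = 1090.76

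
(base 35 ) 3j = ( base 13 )97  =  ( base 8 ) 174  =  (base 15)84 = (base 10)124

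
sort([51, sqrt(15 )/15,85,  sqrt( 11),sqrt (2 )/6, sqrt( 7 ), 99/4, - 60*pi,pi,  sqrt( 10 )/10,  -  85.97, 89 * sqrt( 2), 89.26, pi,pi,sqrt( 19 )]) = [ - 60 * pi, -85.97,  sqrt( 2) /6,  sqrt ( 15)/15, sqrt(10)/10,sqrt (7),pi, pi,pi,sqrt( 11),sqrt( 19),99/4,51,85,89.26, 89 * sqrt( 2 )]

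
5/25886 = 5/25886 = 0.00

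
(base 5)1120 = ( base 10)160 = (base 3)12221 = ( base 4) 2200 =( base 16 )A0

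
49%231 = 49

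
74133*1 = 74133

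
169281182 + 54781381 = 224062563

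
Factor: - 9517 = - 31^1*307^1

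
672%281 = 110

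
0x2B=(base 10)43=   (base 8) 53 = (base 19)25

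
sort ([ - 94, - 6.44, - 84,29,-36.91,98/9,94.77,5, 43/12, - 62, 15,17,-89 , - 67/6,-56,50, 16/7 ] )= [ - 94, - 89, - 84,-62,-56, - 36.91, - 67/6, - 6.44,16/7,43/12,5, 98/9,15,17,29,50,94.77]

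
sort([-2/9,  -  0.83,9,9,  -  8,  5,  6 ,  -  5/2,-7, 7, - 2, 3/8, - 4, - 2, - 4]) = [ - 8,  -  7, - 4,-4, - 5/2, - 2, - 2,  -  0.83, - 2/9,3/8, 5, 6, 7, 9,9 ]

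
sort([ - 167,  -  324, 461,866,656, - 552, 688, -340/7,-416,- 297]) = [ - 552, - 416,-324, - 297,-167, - 340/7,  461, 656, 688,866]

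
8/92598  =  4/46299 = 0.00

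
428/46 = 9 + 7/23 = 9.30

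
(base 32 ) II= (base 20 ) 19E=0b1001010010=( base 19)1C5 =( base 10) 594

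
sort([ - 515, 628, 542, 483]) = [ - 515,483,  542,628 ] 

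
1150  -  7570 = -6420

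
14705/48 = 14705/48 =306.35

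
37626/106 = 18813/53 = 354.96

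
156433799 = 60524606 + 95909193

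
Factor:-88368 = -2^4 * 3^1 * 7^1*263^1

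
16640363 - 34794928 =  - 18154565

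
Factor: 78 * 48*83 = 310752 = 2^5*3^2*13^1*83^1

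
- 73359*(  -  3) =220077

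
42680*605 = 25821400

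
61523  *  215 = 13227445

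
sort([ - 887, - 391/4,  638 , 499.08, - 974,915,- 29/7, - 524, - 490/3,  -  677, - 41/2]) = [ - 974, - 887  , - 677, - 524, - 490/3, - 391/4, - 41/2, - 29/7,  499.08, 638,915 ] 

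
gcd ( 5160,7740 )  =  2580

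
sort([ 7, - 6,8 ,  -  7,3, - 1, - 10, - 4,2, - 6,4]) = [ - 10, - 7,-6, - 6,-4, - 1,2,3,4, 7,  8]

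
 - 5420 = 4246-9666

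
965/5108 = 965/5108 = 0.19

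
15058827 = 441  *34147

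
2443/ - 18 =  - 2443/18 = -135.72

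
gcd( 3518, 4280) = 2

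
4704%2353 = 2351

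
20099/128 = 20099/128 =157.02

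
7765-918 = 6847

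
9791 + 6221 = 16012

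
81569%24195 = 8984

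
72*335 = 24120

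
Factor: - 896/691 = -2^7*7^1*691^( - 1 ) 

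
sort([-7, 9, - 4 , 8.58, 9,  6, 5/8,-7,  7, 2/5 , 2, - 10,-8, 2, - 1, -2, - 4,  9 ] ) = [ - 10, - 8, - 7, - 7 , -4,-4, - 2,-1, 2/5, 5/8, 2,2, 6, 7, 8.58,  9,9,9] 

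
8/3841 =8/3841= 0.00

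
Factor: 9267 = 3^1* 3089^1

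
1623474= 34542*47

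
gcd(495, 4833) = 9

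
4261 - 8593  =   -4332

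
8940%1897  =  1352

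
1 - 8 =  - 7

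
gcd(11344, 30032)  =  16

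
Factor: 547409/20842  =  2^( - 1)*17^( - 1)*19^1*47^1 = 893/34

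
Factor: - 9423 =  - 3^3*349^1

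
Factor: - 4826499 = - 3^1* 29^2  *  1913^1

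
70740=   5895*12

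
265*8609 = 2281385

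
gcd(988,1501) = 19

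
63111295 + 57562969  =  120674264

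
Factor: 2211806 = 2^1*809^1*1367^1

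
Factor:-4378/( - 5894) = 2189/2947 = 7^( - 1 )*11^1*199^1*421^( - 1)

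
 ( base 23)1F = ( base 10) 38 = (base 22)1G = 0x26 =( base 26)1c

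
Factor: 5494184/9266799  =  2^3*3^ ( - 1)*31^( - 1)*99643^( - 1)*686773^1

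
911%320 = 271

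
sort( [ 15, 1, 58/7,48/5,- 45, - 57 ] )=[ - 57, - 45,  1,58/7 , 48/5,15] 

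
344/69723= 344/69723=0.00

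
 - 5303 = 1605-6908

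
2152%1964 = 188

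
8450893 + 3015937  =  11466830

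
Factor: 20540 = 2^2*5^1*13^1*79^1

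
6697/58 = 115 + 27/58 = 115.47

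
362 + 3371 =3733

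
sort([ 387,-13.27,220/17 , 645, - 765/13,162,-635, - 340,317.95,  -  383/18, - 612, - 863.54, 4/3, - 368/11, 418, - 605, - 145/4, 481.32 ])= [  -  863.54, - 635, - 612, - 605, - 340, - 765/13, - 145/4, - 368/11,-383/18,- 13.27, 4/3, 220/17,162, 317.95,387,418,481.32,645]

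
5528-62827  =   - 57299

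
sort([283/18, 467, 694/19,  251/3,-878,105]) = [ - 878 , 283/18,694/19,251/3, 105,467]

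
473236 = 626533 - 153297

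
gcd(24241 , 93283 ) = 1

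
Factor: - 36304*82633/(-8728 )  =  2^1*1091^( - 1 )*2269^1 * 82633^1 = 374988554/1091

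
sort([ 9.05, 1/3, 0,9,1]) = [ 0,  1/3, 1,  9, 9.05]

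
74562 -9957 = 64605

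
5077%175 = 2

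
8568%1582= 658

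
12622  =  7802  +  4820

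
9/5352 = 3/1784 = 0.00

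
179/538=179/538= 0.33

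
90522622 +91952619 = 182475241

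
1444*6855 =9898620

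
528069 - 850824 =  - 322755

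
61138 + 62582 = 123720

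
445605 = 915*487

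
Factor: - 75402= - 2^1*3^2*59^1*71^1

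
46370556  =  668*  69417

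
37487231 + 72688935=110176166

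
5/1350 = 1/270= 0.00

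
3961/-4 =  - 3961/4  =  -990.25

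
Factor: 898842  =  2^1*3^1*7^1*21401^1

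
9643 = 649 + 8994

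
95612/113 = 846 + 14/113 = 846.12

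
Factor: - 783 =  - 3^3  *  29^1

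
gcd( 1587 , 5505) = 3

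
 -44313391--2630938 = -41682453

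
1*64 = 64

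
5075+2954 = 8029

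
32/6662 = 16/3331=0.00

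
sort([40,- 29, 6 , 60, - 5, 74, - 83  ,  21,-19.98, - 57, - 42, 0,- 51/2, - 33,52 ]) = [ - 83, - 57, - 42,-33 , - 29,  -  51/2, - 19.98, - 5, 0,6,21,40, 52, 60, 74]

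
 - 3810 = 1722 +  -5532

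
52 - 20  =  32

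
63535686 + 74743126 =138278812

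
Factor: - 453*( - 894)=404982 = 2^1*3^2*149^1 * 151^1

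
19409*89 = 1727401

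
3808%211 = 10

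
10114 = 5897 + 4217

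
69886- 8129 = 61757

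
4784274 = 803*5958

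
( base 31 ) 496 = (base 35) 3CY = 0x1021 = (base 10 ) 4129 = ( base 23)7ic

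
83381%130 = 51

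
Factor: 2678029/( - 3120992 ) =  - 2^(  -  5 )*7^( - 1)*283^1 * 9463^1*13933^( - 1 )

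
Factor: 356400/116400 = 3^3*11^1 *97^ ( - 1) =297/97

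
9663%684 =87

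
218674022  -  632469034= - 413795012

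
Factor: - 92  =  - 2^2*23^1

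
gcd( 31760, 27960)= 40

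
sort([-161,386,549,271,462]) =[ - 161, 271,386, 462, 549 ] 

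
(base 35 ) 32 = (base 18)5h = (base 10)107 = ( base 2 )1101011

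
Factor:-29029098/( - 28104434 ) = 3^1*7^1*41^(-1)*109^1*373^1*20161^( -1 )  =  853797/826601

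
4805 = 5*961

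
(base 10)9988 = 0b10011100000100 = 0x2704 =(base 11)7560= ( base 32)9o4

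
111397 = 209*533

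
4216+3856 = 8072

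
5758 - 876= 4882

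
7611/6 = 1268+1/2 = 1268.50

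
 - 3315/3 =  -1105 = - 1105.00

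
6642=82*81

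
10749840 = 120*89582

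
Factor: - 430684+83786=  - 2^1*29^1*5981^1 = - 346898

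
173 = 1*173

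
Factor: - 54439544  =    -  2^3*6804943^1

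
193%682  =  193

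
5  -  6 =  - 1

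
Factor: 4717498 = 2^1*97^1*24317^1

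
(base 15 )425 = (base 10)935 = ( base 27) 17H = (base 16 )3a7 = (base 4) 32213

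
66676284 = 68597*972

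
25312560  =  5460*4636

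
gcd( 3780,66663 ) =27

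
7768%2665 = 2438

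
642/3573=214/1191 = 0.18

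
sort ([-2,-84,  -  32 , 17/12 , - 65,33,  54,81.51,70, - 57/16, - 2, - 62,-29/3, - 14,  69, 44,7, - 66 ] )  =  [-84,-66,-65,-62,-32, - 14, - 29/3, - 57/16, - 2 , - 2,17/12,  7, 33,44, 54,69,70 , 81.51 ] 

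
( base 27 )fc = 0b110100001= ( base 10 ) 417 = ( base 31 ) de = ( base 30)dr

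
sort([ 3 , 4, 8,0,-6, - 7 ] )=[ - 7, - 6,0, 3,4, 8]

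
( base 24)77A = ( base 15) 13aa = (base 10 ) 4210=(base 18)chg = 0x1072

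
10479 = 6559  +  3920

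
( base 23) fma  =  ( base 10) 8451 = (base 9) 12530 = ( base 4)2010003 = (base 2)10000100000011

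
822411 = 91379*9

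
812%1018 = 812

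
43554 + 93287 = 136841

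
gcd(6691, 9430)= 1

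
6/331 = 6/331 = 0.02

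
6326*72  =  455472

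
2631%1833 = 798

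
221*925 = 204425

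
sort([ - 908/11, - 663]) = [ - 663, - 908/11]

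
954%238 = 2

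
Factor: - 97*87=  - 8439 =-3^1*29^1*97^1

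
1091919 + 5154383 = 6246302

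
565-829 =-264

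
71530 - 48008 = 23522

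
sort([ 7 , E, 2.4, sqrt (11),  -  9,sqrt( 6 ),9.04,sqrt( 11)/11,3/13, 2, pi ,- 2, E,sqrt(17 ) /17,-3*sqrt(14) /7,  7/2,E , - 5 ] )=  [ - 9, -5,-2, - 3*sqrt( 14)/7,  3/13, sqrt(17) /17,  sqrt(11 ) /11,2,2.4, sqrt( 6 ),E, E,E,pi,sqrt(11 ), 7/2,7,9.04 ] 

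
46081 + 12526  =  58607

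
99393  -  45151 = 54242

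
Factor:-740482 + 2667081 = 1926599   =  743^1 *2593^1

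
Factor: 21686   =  2^1*7^1*1549^1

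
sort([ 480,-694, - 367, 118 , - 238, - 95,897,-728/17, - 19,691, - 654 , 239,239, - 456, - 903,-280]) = [  -  903 ,- 694, - 654 , - 456, -367, - 280, -238,-95,  -  728/17,-19, 118,  239, 239 , 480,  691,897]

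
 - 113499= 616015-729514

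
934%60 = 34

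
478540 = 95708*5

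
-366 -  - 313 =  - 53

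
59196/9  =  19732/3 = 6577.33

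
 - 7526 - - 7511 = -15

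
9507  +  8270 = 17777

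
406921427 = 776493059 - 369571632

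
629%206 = 11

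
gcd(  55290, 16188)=114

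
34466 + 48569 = 83035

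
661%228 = 205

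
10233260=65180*157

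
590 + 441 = 1031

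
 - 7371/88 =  - 84 + 21/88= - 83.76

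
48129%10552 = 5921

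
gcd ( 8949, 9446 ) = 1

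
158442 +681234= 839676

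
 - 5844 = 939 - 6783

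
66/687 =22/229 = 0.10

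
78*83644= 6524232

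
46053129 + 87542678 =133595807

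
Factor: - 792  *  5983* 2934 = -13902864624 = - 2^4*3^4 * 11^1*31^1 *163^1*193^1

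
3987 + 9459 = 13446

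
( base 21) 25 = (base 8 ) 57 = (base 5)142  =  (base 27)1k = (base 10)47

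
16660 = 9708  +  6952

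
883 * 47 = 41501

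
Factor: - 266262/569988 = - 2^( - 1)*3^( - 1 )*71^(-1 )*199^1 = -199/426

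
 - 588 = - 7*84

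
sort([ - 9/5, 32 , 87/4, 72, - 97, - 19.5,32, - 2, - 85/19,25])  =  [ - 97, - 19.5, - 85/19,- 2, - 9/5, 87/4, 25, 32, 32,  72] 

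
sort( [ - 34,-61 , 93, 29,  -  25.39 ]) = [ - 61, - 34 ,-25.39, 29 , 93 ]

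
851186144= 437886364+413299780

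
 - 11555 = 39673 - 51228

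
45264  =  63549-18285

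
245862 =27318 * 9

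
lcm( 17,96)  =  1632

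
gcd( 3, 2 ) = 1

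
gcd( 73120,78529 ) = 1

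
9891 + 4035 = 13926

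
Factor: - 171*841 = - 3^2* 19^1*29^2 = - 143811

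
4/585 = 4/585  =  0.01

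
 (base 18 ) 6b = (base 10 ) 119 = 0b1110111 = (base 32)3n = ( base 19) 65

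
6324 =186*34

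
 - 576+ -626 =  - 1202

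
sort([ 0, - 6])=[ - 6,0 ] 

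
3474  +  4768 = 8242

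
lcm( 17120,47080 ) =188320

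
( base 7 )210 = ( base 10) 105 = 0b1101001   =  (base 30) 3f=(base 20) 55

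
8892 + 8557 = 17449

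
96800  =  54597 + 42203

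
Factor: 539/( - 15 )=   -  3^( - 1 )*5^ ( - 1)* 7^2*11^1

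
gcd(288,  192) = 96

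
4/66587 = 4/66587 = 0.00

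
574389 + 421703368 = 422277757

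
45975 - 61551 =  - 15576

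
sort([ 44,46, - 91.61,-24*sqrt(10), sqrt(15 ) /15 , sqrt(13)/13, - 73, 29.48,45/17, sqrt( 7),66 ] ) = [ - 91.61, - 24*sqrt(10),-73,sqrt(15) /15 , sqrt(13 )/13,sqrt( 7),45/17,29.48,  44,46,66 ]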